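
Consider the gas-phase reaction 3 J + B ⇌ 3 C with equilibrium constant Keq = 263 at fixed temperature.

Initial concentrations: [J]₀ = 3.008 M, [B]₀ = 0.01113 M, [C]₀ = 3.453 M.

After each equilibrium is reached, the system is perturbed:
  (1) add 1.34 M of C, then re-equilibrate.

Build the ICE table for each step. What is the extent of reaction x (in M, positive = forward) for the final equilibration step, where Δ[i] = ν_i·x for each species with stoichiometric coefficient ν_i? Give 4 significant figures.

Q₀ = 135.9 vs Keq = 263 ⇒ Q<K, forward
Step 1:
                   J          B          C
  I            3.008    0.01113      3.453
  C         -0.01562  -0.005208    0.01562
  E            2.992   0.005922      3.469
  solve Keq expr → x = 0.005208; check Q = 263
Then add 1.34 M of C.
Step 2:
                   J          B          C
  I            2.992   0.005922      4.809
  C           0.0275   0.009167    -0.0275
  E             3.02    0.01509      4.781
  solve Keq expr → x = -0.009167; check Q = 263

x = -0.009167 M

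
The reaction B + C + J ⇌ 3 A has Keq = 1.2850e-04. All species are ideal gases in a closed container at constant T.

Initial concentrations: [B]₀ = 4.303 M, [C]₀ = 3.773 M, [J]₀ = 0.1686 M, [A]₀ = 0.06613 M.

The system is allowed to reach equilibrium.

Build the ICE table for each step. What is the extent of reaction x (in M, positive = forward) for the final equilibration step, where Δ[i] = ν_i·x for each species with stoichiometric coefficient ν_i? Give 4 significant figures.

x = 0.001415 M

Q₀ = 1.0565e-04 vs Keq = 1.2850e-04 ⇒ Q<K, forward
Step 1:
                   B          C          J          A
  Initial      4.303      3.773     0.1686    0.06613
  Change   -0.001415  -0.001415  -0.001415   0.004245
  Equil        4.302      3.772     0.1672    0.07037
  solve Keq expr → x = 0.001415; check Q = 1.2850e-04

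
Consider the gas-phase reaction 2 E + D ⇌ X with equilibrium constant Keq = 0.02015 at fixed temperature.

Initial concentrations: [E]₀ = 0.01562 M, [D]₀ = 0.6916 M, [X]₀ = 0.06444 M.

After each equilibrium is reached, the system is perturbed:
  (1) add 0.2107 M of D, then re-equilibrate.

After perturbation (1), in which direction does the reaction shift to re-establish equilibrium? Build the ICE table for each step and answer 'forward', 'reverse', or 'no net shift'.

Q₀ = 381.9 vs Keq = 0.02015 ⇒ Q>K, reverse
Step 1:
                  E         D         X
  Initial   0.01562    0.6916   0.06444
  Change     0.1282   0.06412  -0.06412
  Equil      0.1439    0.7557 3.1519e-04
  solve Keq expr → x = -0.06412; check Q = 0.02015
Then add 0.2107 M of D.
Step 2:
                  E         D         X
  Initial    0.1439    0.9664 3.1519e-04
  Change  -1.7374e-04 -8.6868e-05 8.6868e-05
  Equil      0.1437    0.9663 4.0206e-04
  solve Keq expr → x = 8.6868e-05; check Q = 0.02015

Direction: forward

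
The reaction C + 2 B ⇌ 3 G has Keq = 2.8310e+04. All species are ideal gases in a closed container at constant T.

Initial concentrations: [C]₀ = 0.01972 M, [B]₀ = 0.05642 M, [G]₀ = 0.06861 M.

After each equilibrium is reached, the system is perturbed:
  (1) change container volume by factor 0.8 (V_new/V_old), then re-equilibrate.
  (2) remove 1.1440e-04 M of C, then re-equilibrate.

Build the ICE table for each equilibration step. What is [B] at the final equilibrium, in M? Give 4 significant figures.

Q₀ = 5.145 vs Keq = 2.8310e+04 ⇒ Q<K, forward
Step 1:
                    C           B           G
  Initial     0.01972     0.05642     0.06861
  Change     -0.01948    -0.03896     0.05845
  Equil    2.3778e-04     0.01746      0.1271
  solve Keq expr → x = 0.01948; check Q = 2.8310e+04
Then change container volume by factor 0.8 (V_new/V_old).
Step 2:
                    C           B           G
  Initial  2.9723e-04     0.02182      0.1588
  Change            0           0           0
  Equil    2.9723e-04     0.02182      0.1588
  solve Keq expr → x = 0; check Q = 2.8310e+04
Then remove 1.1440e-04 M of C.
Step 3:
                    C           B           G
  Initial  1.8283e-04     0.02182      0.1588
  Change   1.0690e-04  2.1380e-04 -3.2069e-04
  Equil    2.8973e-04     0.02203      0.1585
  solve Keq expr → x = -1.0690e-04; check Q = 2.8310e+04

[B]_eq = 0.02203 M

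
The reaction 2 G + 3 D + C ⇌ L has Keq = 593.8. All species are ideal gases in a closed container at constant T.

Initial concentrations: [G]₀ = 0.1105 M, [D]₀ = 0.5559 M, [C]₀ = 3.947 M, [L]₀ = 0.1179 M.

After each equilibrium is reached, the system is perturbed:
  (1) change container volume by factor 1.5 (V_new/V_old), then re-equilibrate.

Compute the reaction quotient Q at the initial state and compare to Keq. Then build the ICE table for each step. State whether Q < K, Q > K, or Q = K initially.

Q₀ = 14.24 vs Keq = 593.8 ⇒ Q<K, forward
Step 1:
                   G          D          C          L
  init        0.1105     0.5559      3.947     0.1179
  Δ         -0.08153    -0.1223   -0.04077    0.04077
  eq         0.02897     0.4336      3.906     0.1587
  solve Keq expr → x = 0.04077; check Q = 593.8
Then change container volume by factor 1.5 (V_new/V_old).
Step 2:
                   G          D          C          L
  init       0.01931     0.2891      2.604     0.1058
  Δ          0.02301    0.03452    0.01151   -0.01151
  eq         0.04232     0.3236      2.616    0.09427
  solve Keq expr → x = -0.01151; check Q = 593.8

Q₀ = 14.24; Q < K (proceeds forward)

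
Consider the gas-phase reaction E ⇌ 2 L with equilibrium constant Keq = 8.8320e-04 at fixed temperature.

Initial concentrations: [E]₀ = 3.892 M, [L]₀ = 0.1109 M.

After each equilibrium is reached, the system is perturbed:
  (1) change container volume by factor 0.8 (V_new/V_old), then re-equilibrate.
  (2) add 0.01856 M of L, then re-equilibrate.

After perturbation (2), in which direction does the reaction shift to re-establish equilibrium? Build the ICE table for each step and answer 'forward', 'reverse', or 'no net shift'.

Direction: reverse

Q₀ = 0.00316 vs Keq = 8.8320e-04 ⇒ Q>K, reverse
Step 1:
                   E          L
  init         3.892     0.1109
  Δ          0.02604   -0.05207
  eq           3.918    0.05883
  solve Keq expr → x = -0.02604; check Q = 8.8320e-04
Then change container volume by factor 0.8 (V_new/V_old).
Step 2:
                   E          L
  init         4.898    0.07353
  Δ         0.003868  -0.007737
  eq           4.901    0.06579
  solve Keq expr → x = -0.003868; check Q = 8.8320e-04
Then add 0.01856 M of L.
Step 3:
                   E          L
  init         4.901    0.08435
  Δ         0.009249    -0.0185
  eq           4.911    0.06586
  solve Keq expr → x = -0.009249; check Q = 8.8320e-04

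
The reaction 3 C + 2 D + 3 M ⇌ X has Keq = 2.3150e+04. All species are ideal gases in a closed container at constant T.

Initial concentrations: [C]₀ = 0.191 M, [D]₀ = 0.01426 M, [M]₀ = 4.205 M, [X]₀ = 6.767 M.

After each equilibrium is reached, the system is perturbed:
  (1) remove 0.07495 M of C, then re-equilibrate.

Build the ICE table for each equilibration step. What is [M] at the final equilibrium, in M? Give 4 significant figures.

Q₀ = 6.4233e+04 vs Keq = 2.3150e+04 ⇒ Q>K, reverse
Step 1:
                    C           D           M           X
  init          0.191     0.01426       4.205       6.767
  Δ           0.01119    0.007457     0.01119   -0.003728
  eq           0.2022     0.02172       4.216       6.763
  solve Keq expr → x = -0.003728; check Q = 2.3150e+04
Then remove 0.07495 M of C.
Step 2:
                    C           D           M           X
  init         0.1272     0.02172       4.216       6.763
  Δ           0.01964      0.0131     0.01964   -0.006548
  eq           0.1469     0.03481       4.236       6.757
  solve Keq expr → x = -0.006548; check Q = 2.3150e+04

[M]_eq = 4.236 M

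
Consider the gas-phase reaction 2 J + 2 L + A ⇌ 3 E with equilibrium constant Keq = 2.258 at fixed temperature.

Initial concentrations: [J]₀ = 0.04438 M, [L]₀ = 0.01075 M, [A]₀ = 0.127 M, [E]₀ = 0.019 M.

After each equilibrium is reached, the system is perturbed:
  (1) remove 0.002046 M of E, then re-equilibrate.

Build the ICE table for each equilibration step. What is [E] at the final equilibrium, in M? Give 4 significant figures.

Q₀ = 237.3 vs Keq = 2.258 ⇒ Q>K, reverse
Step 1:
                   J          L          A          E
  I          0.04438    0.01075      0.127      0.019
  C         0.008228   0.008228   0.004114   -0.01234
  E          0.05261    0.01898     0.1311   0.006658
  solve Keq expr → x = -0.004114; check Q = 2.258
Then remove 0.002046 M of E.
Step 2:
                   J          L          A          E
  I          0.05261    0.01898     0.1311   0.004612
  C        -0.001121  -0.001121 -5.6037e-04   0.001681
  E          0.05149    0.01786     0.1306   0.006293
  solve Keq expr → x = 5.6037e-04; check Q = 2.258

[E]_eq = 0.006293 M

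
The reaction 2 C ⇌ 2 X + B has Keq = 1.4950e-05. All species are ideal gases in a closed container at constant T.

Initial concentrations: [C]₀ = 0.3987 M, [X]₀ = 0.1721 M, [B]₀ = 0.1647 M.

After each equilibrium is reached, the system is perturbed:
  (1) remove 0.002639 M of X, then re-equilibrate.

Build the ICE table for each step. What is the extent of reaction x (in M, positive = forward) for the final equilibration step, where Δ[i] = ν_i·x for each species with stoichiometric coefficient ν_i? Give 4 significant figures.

x = 0.001274 M

Q₀ = 0.03069 vs Keq = 1.4950e-05 ⇒ Q>K, reverse
Step 1:
                  C         X         B
  Initial    0.3987    0.1721    0.1647
  Change     0.1645   -0.1645  -0.08226
  Equil      0.5632  0.007584   0.08244
  solve Keq expr → x = -0.08226; check Q = 1.4950e-05
Then remove 0.002639 M of X.
Step 2:
                  C         X         B
  Initial    0.5632  0.004945   0.08244
  Change  -0.002547  0.002547  0.001274
  Equil      0.5607  0.007492   0.08372
  solve Keq expr → x = 0.001274; check Q = 1.4950e-05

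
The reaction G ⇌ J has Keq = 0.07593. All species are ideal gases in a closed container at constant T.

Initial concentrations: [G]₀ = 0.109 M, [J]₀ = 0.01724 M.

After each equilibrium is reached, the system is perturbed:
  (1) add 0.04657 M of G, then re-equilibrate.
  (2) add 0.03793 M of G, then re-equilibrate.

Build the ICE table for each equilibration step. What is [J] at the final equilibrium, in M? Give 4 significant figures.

Q₀ = 0.1582 vs Keq = 0.07593 ⇒ Q>K, reverse
Step 1:
                  G         J
  I           0.109   0.01724
  C        0.008331 -0.008331
  E          0.1173  0.008909
  solve Keq expr → x = -0.008331; check Q = 0.07593
Then add 0.04657 M of G.
Step 2:
                  G         J
  I          0.1639  0.008909
  C       -0.003287  0.003287
  E          0.1606    0.0122
  solve Keq expr → x = 0.003287; check Q = 0.07593
Then add 0.03793 M of G.
Step 3:
                  G         J
  I          0.1985    0.0122
  C       -0.002677  0.002677
  E          0.1959   0.01487
  solve Keq expr → x = 0.002677; check Q = 0.07593

[J]_eq = 0.01487 M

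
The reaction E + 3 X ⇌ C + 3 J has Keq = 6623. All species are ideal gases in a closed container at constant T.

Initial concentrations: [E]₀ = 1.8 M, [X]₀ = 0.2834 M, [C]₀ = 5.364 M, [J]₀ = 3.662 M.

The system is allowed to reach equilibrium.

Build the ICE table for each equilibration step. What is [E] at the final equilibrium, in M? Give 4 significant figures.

Q₀ = 6429 vs Keq = 6623 ⇒ Q<K, forward
Step 1:
                   E          X          C          J
  I              1.8     0.2834      5.364      3.662
  C       -8.4516e-04  -0.002535 8.4516e-04   0.002535
  E            1.799     0.2809      5.365      3.665
  solve Keq expr → x = 8.4516e-04; check Q = 6623

[E]_eq = 1.799 M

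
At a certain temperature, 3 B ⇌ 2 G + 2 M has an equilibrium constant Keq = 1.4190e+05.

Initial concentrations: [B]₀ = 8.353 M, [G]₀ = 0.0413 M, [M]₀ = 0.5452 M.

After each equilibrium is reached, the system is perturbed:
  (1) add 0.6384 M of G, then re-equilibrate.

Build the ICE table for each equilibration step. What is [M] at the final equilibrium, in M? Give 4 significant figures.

Q₀ = 8.6993e-07 vs Keq = 1.4190e+05 ⇒ Q<K, forward
Step 1:
                   B          G          M
  I            8.353     0.0413     0.5452
  C           -8.157      5.438      5.438
  E           0.1964      5.479      5.983
  solve Keq expr → x = 2.719; check Q = 1.4190e+05
Then add 0.6384 M of G.
Step 2:
                   B          G          M
  I           0.1964      6.117      5.983
  C          0.01452  -0.009681  -0.009681
  E           0.2109      6.108      5.973
  solve Keq expr → x = -0.00484; check Q = 1.4190e+05

[M]_eq = 5.973 M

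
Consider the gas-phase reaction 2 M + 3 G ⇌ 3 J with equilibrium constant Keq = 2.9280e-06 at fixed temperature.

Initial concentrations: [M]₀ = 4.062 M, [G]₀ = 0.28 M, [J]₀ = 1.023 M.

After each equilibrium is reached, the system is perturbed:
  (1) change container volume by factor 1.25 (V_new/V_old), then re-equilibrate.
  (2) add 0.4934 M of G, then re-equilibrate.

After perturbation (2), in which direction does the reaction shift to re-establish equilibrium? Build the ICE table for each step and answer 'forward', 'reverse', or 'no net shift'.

Direction: forward

Q₀ = 2.956 vs Keq = 2.9280e-06 ⇒ Q>K, reverse
Step 1:
                   M          G          J
  I            4.062       0.28      1.023
  C           0.6484     0.9726    -0.9726
  E             4.71      1.253    0.05036
  solve Keq expr → x = -0.3242; check Q = 2.9280e-06
Then change container volume by factor 1.25 (V_new/V_old).
Step 2:
                   M          G          J
  I            3.768      1.002    0.04029
  C         0.003574   0.005361  -0.005361
  E            3.772      1.007    0.03492
  solve Keq expr → x = -0.001787; check Q = 2.9280e-06
Then add 0.4934 M of G.
Step 3:
                   M          G          J
  I            3.772      1.501    0.03492
  C         -0.01096   -0.01643    0.01643
  E            3.761      1.484    0.05136
  solve Keq expr → x = 0.005478; check Q = 2.9280e-06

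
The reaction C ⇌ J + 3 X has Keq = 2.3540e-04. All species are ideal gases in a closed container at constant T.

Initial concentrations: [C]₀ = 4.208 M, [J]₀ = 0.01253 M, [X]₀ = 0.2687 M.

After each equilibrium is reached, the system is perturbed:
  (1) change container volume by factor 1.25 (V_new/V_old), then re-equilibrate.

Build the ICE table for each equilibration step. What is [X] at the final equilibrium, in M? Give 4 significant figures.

Q₀ = 5.7767e-05 vs Keq = 2.3540e-04 ⇒ Q<K, forward
Step 1:
                    C           J           X
  I             4.208     0.01253      0.2687
  C          -0.01736     0.01736     0.05207
  E             4.191     0.02989      0.3208
  solve Keq expr → x = 0.01736; check Q = 2.3540e-04
Then change container volume by factor 1.25 (V_new/V_old).
Step 2:
                    C           J           X
  I             3.353     0.02391      0.2566
  C         -0.009761    0.009761     0.02928
  E             3.343     0.03367      0.2859
  solve Keq expr → x = 0.009761; check Q = 2.3540e-04

[X]_eq = 0.2859 M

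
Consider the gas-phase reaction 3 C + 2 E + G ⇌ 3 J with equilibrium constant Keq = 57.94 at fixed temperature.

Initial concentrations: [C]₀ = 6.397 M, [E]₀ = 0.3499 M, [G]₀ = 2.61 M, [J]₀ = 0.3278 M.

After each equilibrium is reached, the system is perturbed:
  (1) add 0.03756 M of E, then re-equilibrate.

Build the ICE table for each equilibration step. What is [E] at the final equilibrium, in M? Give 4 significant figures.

Q₀ = 4.2108e-04 vs Keq = 57.94 ⇒ Q<K, forward
Step 1:
                    C           E           G           J
  Initial       6.397      0.3499        2.61      0.3278
  Change       -0.518     -0.3453     -0.1727       0.518
  Equil         5.879    0.004592       2.437      0.8458
  solve Keq expr → x = 0.1727; check Q = 57.94
Then add 0.03756 M of E.
Step 2:
                    C           E           G           J
  Initial       5.879     0.04215       2.437      0.8458
  Change     -0.05551    -0.03701     -0.0185     0.05551
  Equil         5.824    0.005143       2.419      0.9013
  solve Keq expr → x = 0.0185; check Q = 57.94

[E]_eq = 0.005143 M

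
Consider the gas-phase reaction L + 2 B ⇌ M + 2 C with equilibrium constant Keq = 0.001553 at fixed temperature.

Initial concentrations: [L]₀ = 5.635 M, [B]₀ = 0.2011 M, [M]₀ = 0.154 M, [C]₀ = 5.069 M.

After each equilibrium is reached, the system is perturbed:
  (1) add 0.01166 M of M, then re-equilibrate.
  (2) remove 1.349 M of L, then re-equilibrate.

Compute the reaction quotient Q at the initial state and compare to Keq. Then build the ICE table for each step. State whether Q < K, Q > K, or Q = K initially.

Q₀ = 17.36 vs Keq = 0.001553 ⇒ Q>K, reverse
Step 1:
                    L           B           M           C
  init          5.635      0.2011       0.154       5.069
  Δ            0.1539      0.3078     -0.1539     -0.3078
  eq            5.789      0.5089  1.0270e-04       4.761
  solve Keq expr → x = -0.1539; check Q = 0.001553
Then add 0.01166 M of M.
Step 2:
                    L           B           M           C
  init          5.789      0.5089     0.01176       4.761
  Δ           0.01165      0.0233    -0.01165     -0.0233
  eq            5.801      0.5322  1.1366e-04       4.738
  solve Keq expr → x = -0.01165; check Q = 0.001553
Then remove 1.349 M of L.
Step 3:
                    L           B           M           C
  init          4.452      0.5322  1.1366e-04       4.738
  Δ        2.6413e-05  5.2827e-05 -2.6413e-05 -5.2827e-05
  eq            4.452      0.5322  8.7246e-05       4.738
  solve Keq expr → x = -2.6413e-05; check Q = 0.001553

Q₀ = 17.36; Q > K (proceeds reverse)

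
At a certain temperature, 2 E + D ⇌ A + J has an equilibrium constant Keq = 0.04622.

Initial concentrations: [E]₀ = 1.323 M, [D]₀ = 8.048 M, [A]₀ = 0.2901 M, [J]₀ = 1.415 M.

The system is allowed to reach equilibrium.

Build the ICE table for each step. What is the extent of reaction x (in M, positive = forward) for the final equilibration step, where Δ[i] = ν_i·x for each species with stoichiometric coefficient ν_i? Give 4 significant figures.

Q₀ = 0.02914 vs Keq = 0.04622 ⇒ Q<K, forward
Step 1:
                   E          D          A          J
  init         1.323      8.048     0.2901      1.415
  Δ          -0.1298   -0.06489    0.06489    0.06489
  eq           1.193      7.983      0.355       1.48
  solve Keq expr → x = 0.06489; check Q = 0.04622

x = 0.06489 M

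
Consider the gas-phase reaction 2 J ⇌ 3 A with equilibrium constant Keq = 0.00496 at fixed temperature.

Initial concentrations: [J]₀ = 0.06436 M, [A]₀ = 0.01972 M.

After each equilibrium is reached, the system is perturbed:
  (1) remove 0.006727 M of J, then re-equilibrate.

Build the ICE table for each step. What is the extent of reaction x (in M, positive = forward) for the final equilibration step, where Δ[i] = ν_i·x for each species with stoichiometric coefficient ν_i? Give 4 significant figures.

x = -5.5283e-04 M

Q₀ = 0.001851 vs Keq = 0.00496 ⇒ Q<K, forward
Step 1:
                    J           A
  Initial     0.06436     0.01972
  Change    -0.004291    0.006437
  Equil       0.06007     0.02616
  solve Keq expr → x = 0.002146; check Q = 0.00496
Then remove 0.006727 M of J.
Step 2:
                    J           A
  Initial     0.05334     0.02616
  Change     0.001106   -0.001658
  Equil       0.05445      0.0245
  solve Keq expr → x = -5.5283e-04; check Q = 0.00496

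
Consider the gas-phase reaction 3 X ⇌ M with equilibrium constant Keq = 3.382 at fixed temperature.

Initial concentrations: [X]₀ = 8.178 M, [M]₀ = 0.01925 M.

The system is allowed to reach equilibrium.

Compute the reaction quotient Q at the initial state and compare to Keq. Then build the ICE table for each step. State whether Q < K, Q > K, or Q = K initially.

Q₀ = 3.5196e-05 vs Keq = 3.382 ⇒ Q<K, forward
Step 1:
                  X         M
  init        8.178   0.01925
  Δ           -7.28     2.427
  eq         0.8976     2.446
  solve Keq expr → x = 2.427; check Q = 3.382

Q₀ = 3.5196e-05; Q < K (proceeds forward)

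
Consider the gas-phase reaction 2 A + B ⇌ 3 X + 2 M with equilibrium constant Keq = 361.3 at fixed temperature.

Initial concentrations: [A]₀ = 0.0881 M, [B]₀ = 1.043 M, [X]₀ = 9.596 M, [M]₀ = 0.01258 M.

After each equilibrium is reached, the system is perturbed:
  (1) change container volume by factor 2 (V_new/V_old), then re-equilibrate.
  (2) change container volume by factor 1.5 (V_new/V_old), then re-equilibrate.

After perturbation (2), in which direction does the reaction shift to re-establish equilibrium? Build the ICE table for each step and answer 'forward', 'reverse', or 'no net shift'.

Direction: forward

Q₀ = 17.27 vs Keq = 361.3 ⇒ Q<K, forward
Step 1:
                   A          B          X          M
  init        0.0881      1.043      9.596    0.01258
  Δ         -0.02689   -0.01344    0.04033    0.02689
  eq         0.06121       1.03      9.636    0.03947
  solve Keq expr → x = 0.01344; check Q = 361.3
Then change container volume by factor 2 (V_new/V_old).
Step 2:
                   A          B          X          M
  init       0.03061     0.5148      4.818    0.01973
  Δ        -0.008518  -0.004259    0.01278   0.008518
  eq         0.02209     0.5105      4.831    0.02825
  solve Keq expr → x = 0.004259; check Q = 361.3
Then change container volume by factor 1.5 (V_new/V_old).
Step 3:
                   A          B          X          M
  init       0.01473     0.3403      3.221    0.01883
  Δ        -0.003192  -0.001596   0.004788   0.003192
  eq         0.01153     0.3387      3.225    0.02203
  solve Keq expr → x = 0.001596; check Q = 361.3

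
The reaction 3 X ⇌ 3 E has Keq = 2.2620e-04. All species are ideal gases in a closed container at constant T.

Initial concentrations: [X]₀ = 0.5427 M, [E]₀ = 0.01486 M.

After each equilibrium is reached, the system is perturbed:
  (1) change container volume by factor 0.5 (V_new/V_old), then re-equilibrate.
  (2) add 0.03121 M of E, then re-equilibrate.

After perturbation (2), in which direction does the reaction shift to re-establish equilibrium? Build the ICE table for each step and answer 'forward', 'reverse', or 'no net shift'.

Direction: reverse

Q₀ = 2.0529e-05 vs Keq = 2.2620e-04 ⇒ Q<K, forward
Step 1:
                    X           E
  init         0.5427     0.01486
  Δ          -0.01716     0.01716
  eq           0.5255     0.03202
  solve Keq expr → x = 0.00572; check Q = 2.2620e-04
Then change container volume by factor 0.5 (V_new/V_old).
Step 2:
                    X           E
  init          1.051     0.06404
  Δ                 0           0
  eq            1.051     0.06404
  solve Keq expr → x = 0; check Q = 2.2620e-04
Then add 0.03121 M of E.
Step 3:
                    X           E
  init          1.051     0.09525
  Δ           0.02942    -0.02942
  eq             1.08     0.06583
  solve Keq expr → x = -0.009806; check Q = 2.2620e-04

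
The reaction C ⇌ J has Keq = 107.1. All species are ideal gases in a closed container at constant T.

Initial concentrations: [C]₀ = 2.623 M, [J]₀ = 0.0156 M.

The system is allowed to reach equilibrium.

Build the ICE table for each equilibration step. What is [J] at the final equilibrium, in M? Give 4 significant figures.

Q₀ = 0.005947 vs Keq = 107.1 ⇒ Q<K, forward
Step 1:
                  C         J
  Initial     2.623    0.0156
  Change     -2.599     2.599
  Equil     0.02441     2.614
  solve Keq expr → x = 2.599; check Q = 107.1

[J]_eq = 2.614 M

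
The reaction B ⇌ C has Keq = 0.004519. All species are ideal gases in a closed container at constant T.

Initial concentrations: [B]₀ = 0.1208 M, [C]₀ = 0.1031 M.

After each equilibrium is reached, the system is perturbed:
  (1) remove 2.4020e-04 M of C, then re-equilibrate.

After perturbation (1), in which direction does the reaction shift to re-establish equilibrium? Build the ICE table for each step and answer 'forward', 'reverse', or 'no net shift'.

Direction: forward

Q₀ = 0.8535 vs Keq = 0.004519 ⇒ Q>K, reverse
Step 1:
                   B          C
  Initial     0.1208     0.1031
  Change      0.1021    -0.1021
  Equil       0.2229   0.001007
  solve Keq expr → x = -0.1021; check Q = 0.004519
Then remove 2.4020e-04 M of C.
Step 2:
                   B          C
  Initial     0.2229 7.6705e-04
  Change  -2.3912e-04 2.3912e-04
  Equil       0.2227   0.001006
  solve Keq expr → x = 2.3912e-04; check Q = 0.004519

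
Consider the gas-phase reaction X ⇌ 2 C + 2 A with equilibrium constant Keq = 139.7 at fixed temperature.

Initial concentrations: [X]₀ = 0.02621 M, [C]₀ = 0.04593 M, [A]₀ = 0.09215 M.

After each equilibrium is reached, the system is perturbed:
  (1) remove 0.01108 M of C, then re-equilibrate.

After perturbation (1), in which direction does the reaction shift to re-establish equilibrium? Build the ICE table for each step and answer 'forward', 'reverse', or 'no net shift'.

Direction: forward

Q₀ = 6.8347e-04 vs Keq = 139.7 ⇒ Q<K, forward
Step 1:
                    X           C           A
  Initial     0.02621     0.04593     0.09215
  Change     -0.02621     0.05242     0.05242
  Equil    1.4470e-06     0.09835      0.1446
  solve Keq expr → x = 0.02621; check Q = 139.7
Then remove 0.01108 M of C.
Step 2:
                    X           C           A
  Initial  1.4470e-06     0.08727      0.1446
  Change  -3.0765e-07  6.1530e-07  6.1530e-07
  Equil    1.1393e-06     0.08727      0.1446
  solve Keq expr → x = 3.0765e-07; check Q = 139.7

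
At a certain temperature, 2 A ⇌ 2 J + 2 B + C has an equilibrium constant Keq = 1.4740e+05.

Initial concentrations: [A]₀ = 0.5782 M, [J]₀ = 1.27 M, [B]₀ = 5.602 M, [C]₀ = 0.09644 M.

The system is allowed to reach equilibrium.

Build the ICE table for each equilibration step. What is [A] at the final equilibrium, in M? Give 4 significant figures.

Q₀ = 14.6 vs Keq = 1.4740e+05 ⇒ Q<K, forward
Step 1:
                  A         J         B         C
  Initial    0.5782      1.27     5.602   0.09644
  Change    -0.5602    0.5602    0.5602    0.2801
  Equil     0.01803      1.83     6.162    0.3765
  solve Keq expr → x = 0.2801; check Q = 1.4740e+05

[A]_eq = 0.01803 M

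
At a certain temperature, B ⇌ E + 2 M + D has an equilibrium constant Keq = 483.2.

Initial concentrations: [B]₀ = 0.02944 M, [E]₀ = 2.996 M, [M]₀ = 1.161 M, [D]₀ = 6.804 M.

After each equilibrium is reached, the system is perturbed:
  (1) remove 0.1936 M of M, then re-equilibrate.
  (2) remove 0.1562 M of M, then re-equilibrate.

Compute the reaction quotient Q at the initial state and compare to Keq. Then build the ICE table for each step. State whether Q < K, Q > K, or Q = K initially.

Q₀ = 933.3; Q > K (proceeds reverse)

Q₀ = 933.3 vs Keq = 483.2 ⇒ Q>K, reverse
Step 1:
                    B           E           M           D
  init        0.02944       2.996       1.161       6.804
  Δ           0.02253    -0.02253    -0.04506    -0.02253
  eq          0.05197       2.973       1.116       6.781
  solve Keq expr → x = -0.02253; check Q = 483.2
Then remove 0.1936 M of M.
Step 2:
                    B           E           M           D
  init        0.05197       2.973      0.9223       6.781
  Δ          -0.01402     0.01402     0.02804     0.01402
  eq          0.03795       2.987      0.9504       6.795
  solve Keq expr → x = 0.01402; check Q = 483.2
Then remove 0.1562 M of M.
Step 3:
                    B           E           M           D
  init        0.03795       2.987      0.7942       6.795
  Δ         -0.009968    0.009968     0.01994    0.009968
  eq          0.02798       2.997      0.8141       6.805
  solve Keq expr → x = 0.009968; check Q = 483.2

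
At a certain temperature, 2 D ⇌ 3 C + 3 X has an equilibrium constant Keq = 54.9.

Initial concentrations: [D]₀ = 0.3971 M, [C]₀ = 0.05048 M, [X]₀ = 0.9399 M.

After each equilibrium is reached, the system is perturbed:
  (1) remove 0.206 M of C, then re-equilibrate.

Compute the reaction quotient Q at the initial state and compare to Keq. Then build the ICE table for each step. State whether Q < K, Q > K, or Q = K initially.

Q₀ = 6.7733e-04; Q < K (proceeds forward)

Q₀ = 6.7733e-04 vs Keq = 54.9 ⇒ Q<K, forward
Step 1:
                  D         C         X
  Initial    0.3971   0.05048    0.9399
  Change    -0.3126    0.4689    0.4689
  Equil     0.08448    0.5194     1.409
  solve Keq expr → x = 0.1563; check Q = 54.9
Then remove 0.206 M of C.
Step 2:
                  D         C         X
  Initial   0.08448    0.3134     1.409
  Change   -0.03266   0.04899   0.04899
  Equil     0.05182    0.3624     1.458
  solve Keq expr → x = 0.01633; check Q = 54.9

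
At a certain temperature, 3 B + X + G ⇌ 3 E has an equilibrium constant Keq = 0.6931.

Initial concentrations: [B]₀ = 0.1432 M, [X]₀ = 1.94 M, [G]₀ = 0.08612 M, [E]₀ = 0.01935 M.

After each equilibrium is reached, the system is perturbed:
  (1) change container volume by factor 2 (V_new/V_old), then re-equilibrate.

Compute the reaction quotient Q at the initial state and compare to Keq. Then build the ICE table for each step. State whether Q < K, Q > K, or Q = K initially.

Q₀ = 0.01477; Q < K (proceeds forward)

Q₀ = 0.01477 vs Keq = 0.6931 ⇒ Q<K, forward
Step 1:
                  B         X         G         E
  init       0.1432      1.94   0.08612   0.01935
  Δ        -0.03227  -0.01076  -0.01076   0.03227
  eq         0.1109     1.929   0.07536   0.05162
  solve Keq expr → x = 0.01076; check Q = 0.6931
Then change container volume by factor 2 (V_new/V_old).
Step 2:
                  B         X         G         E
  init      0.05546    0.9646   0.03768   0.02581
  Δ        0.007084  0.002361  0.002361 -0.007084
  eq        0.06255     0.967   0.04004   0.01873
  solve Keq expr → x = -0.002361; check Q = 0.6931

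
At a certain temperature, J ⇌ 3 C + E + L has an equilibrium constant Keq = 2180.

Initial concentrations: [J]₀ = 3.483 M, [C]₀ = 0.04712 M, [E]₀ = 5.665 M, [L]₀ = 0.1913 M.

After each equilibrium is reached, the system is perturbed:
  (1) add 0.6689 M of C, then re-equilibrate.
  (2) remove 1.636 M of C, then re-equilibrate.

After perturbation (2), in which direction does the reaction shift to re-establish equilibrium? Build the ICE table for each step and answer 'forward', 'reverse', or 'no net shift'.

Q₀ = 3.2552e-05 vs Keq = 2180 ⇒ Q<K, forward
Step 1:
                  J         C         E         L
  Initial     3.483   0.04712     5.665    0.1913
  Change      -1.95     5.849      1.95      1.95
  Equil       1.533     5.896     7.615     2.141
  solve Keq expr → x = 1.95; check Q = 2180
Then add 0.6689 M of C.
Step 2:
                  J         C         E         L
  Initial     1.533     6.565     7.615     2.141
  Change     0.1216   -0.3648   -0.1216   -0.1216
  Equil       1.655     6.201     7.493     2.019
  solve Keq expr → x = -0.1216; check Q = 2180
Then remove 1.636 M of C.
Step 3:
                  J         C         E         L
  Initial     1.655     4.565     7.493     2.019
  Change    -0.3004    0.9013    0.3004    0.3004
  Equil       1.354     5.466     7.794      2.32
  solve Keq expr → x = 0.3004; check Q = 2180

Direction: forward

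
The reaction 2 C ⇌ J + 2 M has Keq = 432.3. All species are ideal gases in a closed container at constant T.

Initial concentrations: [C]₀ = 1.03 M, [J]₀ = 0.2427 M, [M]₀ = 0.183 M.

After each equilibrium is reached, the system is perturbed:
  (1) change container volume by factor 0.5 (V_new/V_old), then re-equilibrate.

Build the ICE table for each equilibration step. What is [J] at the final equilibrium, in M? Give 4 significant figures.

[J]_eq = 1.449 M

Q₀ = 0.007661 vs Keq = 432.3 ⇒ Q<K, forward
Step 1:
                  C         J         M
  Initial      1.03    0.2427     0.183
  Change     -0.982     0.491     0.982
  Equil     0.04799    0.7337     1.165
  solve Keq expr → x = 0.491; check Q = 432.3
Then change container volume by factor 0.5 (V_new/V_old).
Step 2:
                  C         J         M
  Initial   0.09599     1.467      2.33
  Change    0.03678  -0.01839  -0.03678
  Equil      0.1328     1.449     2.293
  solve Keq expr → x = -0.01839; check Q = 432.3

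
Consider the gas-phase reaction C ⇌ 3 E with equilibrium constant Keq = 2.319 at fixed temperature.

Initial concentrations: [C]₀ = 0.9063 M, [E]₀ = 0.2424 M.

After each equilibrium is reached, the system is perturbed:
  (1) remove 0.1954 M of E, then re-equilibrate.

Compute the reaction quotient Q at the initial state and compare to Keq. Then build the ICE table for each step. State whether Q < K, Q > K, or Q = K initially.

Q₀ = 0.01572; Q < K (proceeds forward)

Q₀ = 0.01572 vs Keq = 2.319 ⇒ Q<K, forward
Step 1:
                    C           E
  init         0.9063      0.2424
  Δ           -0.2939      0.8816
  eq           0.6124       1.124
  solve Keq expr → x = 0.2939; check Q = 2.319
Then remove 0.1954 M of E.
Step 2:
                    C           E
  init         0.6124      0.9286
  Δ          -0.05382      0.1615
  eq           0.5586        1.09
  solve Keq expr → x = 0.05382; check Q = 2.319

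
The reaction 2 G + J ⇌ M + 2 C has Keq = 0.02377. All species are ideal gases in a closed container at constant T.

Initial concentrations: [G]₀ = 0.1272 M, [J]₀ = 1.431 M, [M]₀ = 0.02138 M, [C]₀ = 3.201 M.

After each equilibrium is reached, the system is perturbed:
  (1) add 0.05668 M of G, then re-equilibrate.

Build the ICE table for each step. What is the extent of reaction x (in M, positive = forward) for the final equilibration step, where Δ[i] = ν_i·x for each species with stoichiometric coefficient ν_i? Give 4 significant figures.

Q₀ = 9.462 vs Keq = 0.02377 ⇒ Q>K, reverse
Step 1:
                  G         J         M         C
  Initial    0.1272     1.431   0.02138     3.201
  Change    0.04256   0.02128  -0.02128  -0.04256
  Equil      0.1698     1.452 9.9726e-05     3.158
  solve Keq expr → x = -0.02128; check Q = 0.02377
Then add 0.05668 M of G.
Step 2:
                  G         J         M         C
  Initial    0.2264     1.452 9.9726e-05     3.158
  Change  -1.5488e-04 -7.7441e-05 7.7441e-05 1.5488e-04
  Equil      0.2263     1.452 1.7717e-04     3.159
  solve Keq expr → x = 7.7441e-05; check Q = 0.02377

x = 7.7441e-05 M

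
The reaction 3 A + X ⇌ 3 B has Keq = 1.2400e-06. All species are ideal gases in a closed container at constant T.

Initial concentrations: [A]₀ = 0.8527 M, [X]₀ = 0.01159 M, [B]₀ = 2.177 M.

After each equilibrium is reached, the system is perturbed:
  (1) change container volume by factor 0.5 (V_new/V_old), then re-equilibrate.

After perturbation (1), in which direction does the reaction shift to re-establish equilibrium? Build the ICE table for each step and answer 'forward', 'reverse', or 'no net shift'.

Q₀ = 1436 vs Keq = 1.2400e-06 ⇒ Q>K, reverse
Step 1:
                    A           X           B
  init         0.8527     0.01159       2.177
  Δ             2.148       0.716      -2.148
  eq            3.001      0.7276       0.029
  solve Keq expr → x = -0.716; check Q = 1.2400e-06
Then change container volume by factor 0.5 (V_new/V_old).
Step 2:
                    A           X           B
  init          6.001       1.455     0.05799
  Δ          -0.01481   -0.004937     0.01481
  eq            5.987        1.45      0.0728
  solve Keq expr → x = 0.004937; check Q = 1.2400e-06

Direction: forward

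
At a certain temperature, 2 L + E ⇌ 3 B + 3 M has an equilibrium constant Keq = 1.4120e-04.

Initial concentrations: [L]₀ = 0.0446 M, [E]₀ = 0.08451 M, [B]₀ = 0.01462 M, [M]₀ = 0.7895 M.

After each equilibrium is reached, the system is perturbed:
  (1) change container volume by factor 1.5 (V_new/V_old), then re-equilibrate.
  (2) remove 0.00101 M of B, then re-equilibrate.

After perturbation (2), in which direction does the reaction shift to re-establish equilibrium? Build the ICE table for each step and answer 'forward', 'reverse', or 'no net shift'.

Direction: forward

Q₀ = 0.009148 vs Keq = 1.4120e-04 ⇒ Q>K, reverse
Step 1:
                  L         E         B         M
  I          0.0446   0.08451   0.01462    0.7895
  C        0.006999    0.0035   -0.0105   -0.0105
  E          0.0516   0.08801  0.004121     0.779
  solve Keq expr → x = -0.0035; check Q = 1.4120e-04
Then change container volume by factor 1.5 (V_new/V_old).
Step 2:
                  L         E         B         M
  I          0.0344   0.05867  0.002747    0.5193
  C       -8.5675e-04 -4.2837e-04  0.001285  0.001285
  E         0.03354   0.05824  0.004033    0.5206
  solve Keq expr → x = 4.2837e-04; check Q = 1.4120e-04
Then remove 0.00101 M of B.
Step 3:
                  L         E         B         M
  I         0.03354   0.05824  0.003023    0.5206
  C       -6.2997e-04 -3.1499e-04 9.4496e-04 9.4496e-04
  E         0.03291   0.05793  0.003967    0.5216
  solve Keq expr → x = 3.1499e-04; check Q = 1.4120e-04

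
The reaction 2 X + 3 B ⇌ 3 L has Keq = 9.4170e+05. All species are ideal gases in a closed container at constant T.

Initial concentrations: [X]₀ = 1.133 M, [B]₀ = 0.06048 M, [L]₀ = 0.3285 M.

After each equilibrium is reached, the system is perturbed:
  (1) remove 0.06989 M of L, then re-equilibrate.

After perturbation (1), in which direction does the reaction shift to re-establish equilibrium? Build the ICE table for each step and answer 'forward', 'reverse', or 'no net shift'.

Q₀ = 124.8 vs Keq = 9.4170e+05 ⇒ Q<K, forward
Step 1:
                  X         B         L
  Initial     1.133   0.06048    0.3285
  Change   -0.03785  -0.05678   0.05678
  Equil       1.095    0.0037    0.3853
  solve Keq expr → x = 0.01893; check Q = 9.4170e+05
Then remove 0.06989 M of L.
Step 2:
                  X         B         L
  Initial     1.095    0.0037    0.3154
  Change  -4.4261e-04 -6.6392e-04 6.6392e-04
  Equil       1.095  0.003036    0.3161
  solve Keq expr → x = 2.2131e-04; check Q = 9.4170e+05

Direction: forward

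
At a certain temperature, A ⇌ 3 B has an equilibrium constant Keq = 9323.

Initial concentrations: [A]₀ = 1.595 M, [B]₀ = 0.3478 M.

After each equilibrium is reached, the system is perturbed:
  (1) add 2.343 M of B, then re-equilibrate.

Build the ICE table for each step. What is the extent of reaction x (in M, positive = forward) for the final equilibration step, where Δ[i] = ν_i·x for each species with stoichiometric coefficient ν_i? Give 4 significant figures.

x = -0.02841 M

Q₀ = 0.02638 vs Keq = 9323 ⇒ Q<K, forward
Step 1:
                    A           B
  Initial       1.595      0.3478
  Change       -1.581       4.743
  Equil       0.01415        5.09
  solve Keq expr → x = 1.581; check Q = 9323
Then add 2.343 M of B.
Step 2:
                    A           B
  Initial     0.01415       7.433
  Change      0.02841    -0.08523
  Equil       0.04256       7.348
  solve Keq expr → x = -0.02841; check Q = 9323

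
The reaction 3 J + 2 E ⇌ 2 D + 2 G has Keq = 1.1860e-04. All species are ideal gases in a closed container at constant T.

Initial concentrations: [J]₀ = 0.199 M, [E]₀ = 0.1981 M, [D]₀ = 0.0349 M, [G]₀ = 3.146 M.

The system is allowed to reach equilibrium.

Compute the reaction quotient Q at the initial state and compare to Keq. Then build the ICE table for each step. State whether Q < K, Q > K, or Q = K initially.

Q₀ = 38.98; Q > K (proceeds reverse)

Q₀ = 38.98 vs Keq = 1.1860e-04 ⇒ Q>K, reverse
Step 1:
                    J           E           D           G
  I             0.199      0.1981      0.0349       3.146
  C            0.0522      0.0348     -0.0348     -0.0348
  E            0.2512      0.2329  1.0264e-04       3.111
  solve Keq expr → x = -0.0174; check Q = 1.1860e-04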